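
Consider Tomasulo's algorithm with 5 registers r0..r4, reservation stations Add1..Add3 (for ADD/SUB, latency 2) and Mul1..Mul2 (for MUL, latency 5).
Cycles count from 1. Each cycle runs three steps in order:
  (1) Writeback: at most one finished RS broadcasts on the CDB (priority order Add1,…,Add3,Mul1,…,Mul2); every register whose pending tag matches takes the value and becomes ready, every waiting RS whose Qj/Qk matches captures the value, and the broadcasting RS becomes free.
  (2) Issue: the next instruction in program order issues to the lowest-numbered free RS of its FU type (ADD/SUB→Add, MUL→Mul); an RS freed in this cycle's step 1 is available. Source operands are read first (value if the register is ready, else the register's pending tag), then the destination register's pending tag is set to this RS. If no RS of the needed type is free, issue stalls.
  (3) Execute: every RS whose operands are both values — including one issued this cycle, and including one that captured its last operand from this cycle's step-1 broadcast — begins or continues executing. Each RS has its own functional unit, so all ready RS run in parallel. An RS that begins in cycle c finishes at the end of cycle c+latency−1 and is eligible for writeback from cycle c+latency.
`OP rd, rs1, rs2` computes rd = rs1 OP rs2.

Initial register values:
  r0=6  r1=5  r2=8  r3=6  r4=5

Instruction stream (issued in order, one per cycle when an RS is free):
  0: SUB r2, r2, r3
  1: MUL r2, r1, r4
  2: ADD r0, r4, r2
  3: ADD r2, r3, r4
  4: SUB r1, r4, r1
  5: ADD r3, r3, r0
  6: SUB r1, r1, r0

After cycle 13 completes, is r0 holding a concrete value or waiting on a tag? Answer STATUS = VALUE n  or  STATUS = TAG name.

c1: issue SUB r2<-Add1 | r0:6,r1:5,r2:Add1,r3:6,r4:5
c2: issue MUL r2<-Mul1 | r0:6,r1:5,r2:Mul1,r3:6,r4:5
c3: CDB Add1=2; issue ADD r0<-Add1 | r0:Add1,r1:5,r2:Mul1,r3:6,r4:5
c4: issue ADD r2<-Add2 | r0:Add1,r1:5,r2:Add2,r3:6,r4:5
c5: issue SUB r1<-Add3 | r0:Add1,r1:Add3,r2:Add2,r3:6,r4:5
c6: CDB Add2=11; issue ADD r3<-Add2 | r0:Add1,r1:Add3,r2:11,r3:Add2,r4:5
c7: CDB Add3=0; issue SUB r1<-Add3 | r0:Add1,r1:Add3,r2:11,r3:Add2,r4:5
c8: CDB Mul1=25 | r0:Add1,r1:Add3,r2:11,r3:Add2,r4:5
c9: - | r0:Add1,r1:Add3,r2:11,r3:Add2,r4:5
c10: CDB Add1=30 | r0:30,r1:Add3,r2:11,r3:Add2,r4:5
c11: - | r0:30,r1:Add3,r2:11,r3:Add2,r4:5
c12: CDB Add2=36 | r0:30,r1:Add3,r2:11,r3:36,r4:5
c13: CDB Add3=-30 | r0:30,r1:-30,r2:11,r3:36,r4:5

STATUS = VALUE 30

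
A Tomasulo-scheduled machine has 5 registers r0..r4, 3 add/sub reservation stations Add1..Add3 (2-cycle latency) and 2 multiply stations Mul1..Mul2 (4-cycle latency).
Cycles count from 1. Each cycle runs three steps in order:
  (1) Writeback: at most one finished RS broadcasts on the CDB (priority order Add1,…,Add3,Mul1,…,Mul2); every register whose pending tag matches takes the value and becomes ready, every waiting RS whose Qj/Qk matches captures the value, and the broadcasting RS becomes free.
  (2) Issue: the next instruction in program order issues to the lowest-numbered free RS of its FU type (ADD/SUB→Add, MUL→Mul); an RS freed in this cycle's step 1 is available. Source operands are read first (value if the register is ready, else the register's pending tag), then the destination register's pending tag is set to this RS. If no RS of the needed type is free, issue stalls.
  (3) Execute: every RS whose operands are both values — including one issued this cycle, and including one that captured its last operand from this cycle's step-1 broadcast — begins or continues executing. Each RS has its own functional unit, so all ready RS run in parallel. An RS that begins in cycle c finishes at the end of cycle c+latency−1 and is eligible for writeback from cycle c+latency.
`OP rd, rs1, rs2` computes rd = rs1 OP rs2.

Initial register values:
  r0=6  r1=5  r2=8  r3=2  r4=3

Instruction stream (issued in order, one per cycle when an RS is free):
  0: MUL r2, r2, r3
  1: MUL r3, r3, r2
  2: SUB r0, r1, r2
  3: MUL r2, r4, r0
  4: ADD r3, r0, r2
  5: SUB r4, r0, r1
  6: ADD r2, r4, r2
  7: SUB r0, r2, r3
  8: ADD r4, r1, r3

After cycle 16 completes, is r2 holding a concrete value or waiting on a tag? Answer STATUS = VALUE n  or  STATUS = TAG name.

STATUS = VALUE -49

  c1: issue MUL r2<-Mul1  regs: r0:6,r1:5,r2:Mul1,r3:2,r4:3
  c2: issue MUL r3<-Mul2  regs: r0:6,r1:5,r2:Mul1,r3:Mul2,r4:3
  c3: issue SUB r0<-Add1  regs: r0:Add1,r1:5,r2:Mul1,r3:Mul2,r4:3
  c4: stall  regs: r0:Add1,r1:5,r2:Mul1,r3:Mul2,r4:3
  c5: CDB Mul1=16; issue MUL r2<-Mul1  regs: r0:Add1,r1:5,r2:Mul1,r3:Mul2,r4:3
  c6: issue ADD r3<-Add2  regs: r0:Add1,r1:5,r2:Mul1,r3:Add2,r4:3
  c7: CDB Add1=-11; issue SUB r4<-Add1  regs: r0:-11,r1:5,r2:Mul1,r3:Add2,r4:Add1
  c8: issue ADD r2<-Add3  regs: r0:-11,r1:5,r2:Add3,r3:Add2,r4:Add1
  c9: CDB Add1=-16; issue SUB r0<-Add1  regs: r0:Add1,r1:5,r2:Add3,r3:Add2,r4:-16
  c10: CDB Mul2=32; stall  regs: r0:Add1,r1:5,r2:Add3,r3:Add2,r4:-16
  c11: CDB Mul1=-33; stall  regs: r0:Add1,r1:5,r2:Add3,r3:Add2,r4:-16
  c12: stall  regs: r0:Add1,r1:5,r2:Add3,r3:Add2,r4:-16
  c13: CDB Add2=-44; issue ADD r4<-Add2  regs: r0:Add1,r1:5,r2:Add3,r3:-44,r4:Add2
  c14: CDB Add3=-49  regs: r0:Add1,r1:5,r2:-49,r3:-44,r4:Add2
  c15: CDB Add2=-39  regs: r0:Add1,r1:5,r2:-49,r3:-44,r4:-39
  c16: CDB Add1=-5  regs: r0:-5,r1:5,r2:-49,r3:-44,r4:-39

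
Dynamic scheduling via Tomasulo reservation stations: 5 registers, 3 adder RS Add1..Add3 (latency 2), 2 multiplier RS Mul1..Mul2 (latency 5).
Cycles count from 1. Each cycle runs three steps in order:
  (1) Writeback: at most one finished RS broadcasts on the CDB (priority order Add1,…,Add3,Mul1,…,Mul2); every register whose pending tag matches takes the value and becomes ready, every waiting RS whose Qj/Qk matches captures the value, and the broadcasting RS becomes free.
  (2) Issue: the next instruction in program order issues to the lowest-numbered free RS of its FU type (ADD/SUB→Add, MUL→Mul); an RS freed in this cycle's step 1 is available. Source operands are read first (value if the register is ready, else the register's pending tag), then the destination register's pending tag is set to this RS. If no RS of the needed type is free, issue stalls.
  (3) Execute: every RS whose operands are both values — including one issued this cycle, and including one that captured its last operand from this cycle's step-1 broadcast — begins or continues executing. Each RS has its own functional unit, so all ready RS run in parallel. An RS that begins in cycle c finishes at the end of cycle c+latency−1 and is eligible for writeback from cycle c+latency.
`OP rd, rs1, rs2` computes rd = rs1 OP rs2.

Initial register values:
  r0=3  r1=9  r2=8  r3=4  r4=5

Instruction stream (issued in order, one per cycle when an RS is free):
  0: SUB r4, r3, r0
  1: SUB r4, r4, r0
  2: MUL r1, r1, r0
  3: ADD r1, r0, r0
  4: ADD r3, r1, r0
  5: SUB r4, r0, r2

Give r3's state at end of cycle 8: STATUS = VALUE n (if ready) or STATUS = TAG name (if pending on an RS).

STATUS = TAG Add2

  c1: issue SUB r4<-Add1  regs: r0:3,r1:9,r2:8,r3:4,r4:Add1
  c2: issue SUB r4<-Add2  regs: r0:3,r1:9,r2:8,r3:4,r4:Add2
  c3: CDB Add1=1; issue MUL r1<-Mul1  regs: r0:3,r1:Mul1,r2:8,r3:4,r4:Add2
  c4: issue ADD r1<-Add1  regs: r0:3,r1:Add1,r2:8,r3:4,r4:Add2
  c5: CDB Add2=-2; issue ADD r3<-Add2  regs: r0:3,r1:Add1,r2:8,r3:Add2,r4:-2
  c6: CDB Add1=6; issue SUB r4<-Add1  regs: r0:3,r1:6,r2:8,r3:Add2,r4:Add1
  c7: -  regs: r0:3,r1:6,r2:8,r3:Add2,r4:Add1
  c8: CDB Add1=-5  regs: r0:3,r1:6,r2:8,r3:Add2,r4:-5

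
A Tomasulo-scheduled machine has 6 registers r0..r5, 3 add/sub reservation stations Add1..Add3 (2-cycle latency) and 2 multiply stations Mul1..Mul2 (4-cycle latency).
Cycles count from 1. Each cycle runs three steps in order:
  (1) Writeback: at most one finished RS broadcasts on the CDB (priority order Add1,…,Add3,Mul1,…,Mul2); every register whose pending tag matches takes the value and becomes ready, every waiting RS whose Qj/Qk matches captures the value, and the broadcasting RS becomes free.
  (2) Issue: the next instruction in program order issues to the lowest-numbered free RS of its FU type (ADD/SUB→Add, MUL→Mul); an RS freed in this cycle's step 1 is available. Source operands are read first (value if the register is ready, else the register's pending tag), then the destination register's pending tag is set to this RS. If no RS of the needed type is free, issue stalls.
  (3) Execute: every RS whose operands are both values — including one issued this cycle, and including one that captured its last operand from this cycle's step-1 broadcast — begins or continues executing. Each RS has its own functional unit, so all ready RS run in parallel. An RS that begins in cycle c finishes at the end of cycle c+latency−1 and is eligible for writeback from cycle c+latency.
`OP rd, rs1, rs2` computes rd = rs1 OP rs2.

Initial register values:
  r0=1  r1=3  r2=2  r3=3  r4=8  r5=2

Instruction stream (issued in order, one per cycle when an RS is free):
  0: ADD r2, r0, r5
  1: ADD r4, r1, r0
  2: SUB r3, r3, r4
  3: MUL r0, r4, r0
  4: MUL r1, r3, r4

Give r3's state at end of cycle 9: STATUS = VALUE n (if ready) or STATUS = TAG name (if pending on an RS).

cycle 1: issue ADD r2<-Add1 // r0:1,r1:3,r2:Add1,r3:3,r4:8,r5:2
cycle 2: issue ADD r4<-Add2 // r0:1,r1:3,r2:Add1,r3:3,r4:Add2,r5:2
cycle 3: CDB Add1=3; issue SUB r3<-Add1 // r0:1,r1:3,r2:3,r3:Add1,r4:Add2,r5:2
cycle 4: CDB Add2=4; issue MUL r0<-Mul1 // r0:Mul1,r1:3,r2:3,r3:Add1,r4:4,r5:2
cycle 5: issue MUL r1<-Mul2 // r0:Mul1,r1:Mul2,r2:3,r3:Add1,r4:4,r5:2
cycle 6: CDB Add1=-1 // r0:Mul1,r1:Mul2,r2:3,r3:-1,r4:4,r5:2
cycle 7: - // r0:Mul1,r1:Mul2,r2:3,r3:-1,r4:4,r5:2
cycle 8: CDB Mul1=4 // r0:4,r1:Mul2,r2:3,r3:-1,r4:4,r5:2
cycle 9: - // r0:4,r1:Mul2,r2:3,r3:-1,r4:4,r5:2

STATUS = VALUE -1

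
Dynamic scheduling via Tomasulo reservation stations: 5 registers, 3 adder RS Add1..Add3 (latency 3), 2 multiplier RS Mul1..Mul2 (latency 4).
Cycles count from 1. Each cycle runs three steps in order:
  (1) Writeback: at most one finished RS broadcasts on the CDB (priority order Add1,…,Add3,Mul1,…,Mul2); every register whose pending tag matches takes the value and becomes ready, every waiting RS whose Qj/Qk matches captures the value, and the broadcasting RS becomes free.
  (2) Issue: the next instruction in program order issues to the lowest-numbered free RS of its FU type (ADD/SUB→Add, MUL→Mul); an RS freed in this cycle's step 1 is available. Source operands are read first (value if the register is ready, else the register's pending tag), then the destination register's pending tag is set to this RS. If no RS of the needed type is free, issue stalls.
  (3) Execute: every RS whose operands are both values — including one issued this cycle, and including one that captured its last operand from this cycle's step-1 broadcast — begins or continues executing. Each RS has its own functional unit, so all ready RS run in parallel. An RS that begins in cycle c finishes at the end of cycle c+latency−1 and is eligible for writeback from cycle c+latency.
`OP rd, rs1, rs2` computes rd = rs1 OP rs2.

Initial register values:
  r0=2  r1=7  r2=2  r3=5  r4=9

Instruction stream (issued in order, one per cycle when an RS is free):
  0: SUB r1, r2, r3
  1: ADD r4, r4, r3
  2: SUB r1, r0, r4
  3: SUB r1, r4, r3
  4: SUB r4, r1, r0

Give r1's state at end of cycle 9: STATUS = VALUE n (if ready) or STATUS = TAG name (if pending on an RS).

STATUS = VALUE 9

cycle 1: issue SUB r1<-Add1 // r0:2,r1:Add1,r2:2,r3:5,r4:9
cycle 2: issue ADD r4<-Add2 // r0:2,r1:Add1,r2:2,r3:5,r4:Add2
cycle 3: issue SUB r1<-Add3 // r0:2,r1:Add3,r2:2,r3:5,r4:Add2
cycle 4: CDB Add1=-3; issue SUB r1<-Add1 // r0:2,r1:Add1,r2:2,r3:5,r4:Add2
cycle 5: CDB Add2=14; issue SUB r4<-Add2 // r0:2,r1:Add1,r2:2,r3:5,r4:Add2
cycle 6: - // r0:2,r1:Add1,r2:2,r3:5,r4:Add2
cycle 7: - // r0:2,r1:Add1,r2:2,r3:5,r4:Add2
cycle 8: CDB Add1=9 // r0:2,r1:9,r2:2,r3:5,r4:Add2
cycle 9: CDB Add3=-12 // r0:2,r1:9,r2:2,r3:5,r4:Add2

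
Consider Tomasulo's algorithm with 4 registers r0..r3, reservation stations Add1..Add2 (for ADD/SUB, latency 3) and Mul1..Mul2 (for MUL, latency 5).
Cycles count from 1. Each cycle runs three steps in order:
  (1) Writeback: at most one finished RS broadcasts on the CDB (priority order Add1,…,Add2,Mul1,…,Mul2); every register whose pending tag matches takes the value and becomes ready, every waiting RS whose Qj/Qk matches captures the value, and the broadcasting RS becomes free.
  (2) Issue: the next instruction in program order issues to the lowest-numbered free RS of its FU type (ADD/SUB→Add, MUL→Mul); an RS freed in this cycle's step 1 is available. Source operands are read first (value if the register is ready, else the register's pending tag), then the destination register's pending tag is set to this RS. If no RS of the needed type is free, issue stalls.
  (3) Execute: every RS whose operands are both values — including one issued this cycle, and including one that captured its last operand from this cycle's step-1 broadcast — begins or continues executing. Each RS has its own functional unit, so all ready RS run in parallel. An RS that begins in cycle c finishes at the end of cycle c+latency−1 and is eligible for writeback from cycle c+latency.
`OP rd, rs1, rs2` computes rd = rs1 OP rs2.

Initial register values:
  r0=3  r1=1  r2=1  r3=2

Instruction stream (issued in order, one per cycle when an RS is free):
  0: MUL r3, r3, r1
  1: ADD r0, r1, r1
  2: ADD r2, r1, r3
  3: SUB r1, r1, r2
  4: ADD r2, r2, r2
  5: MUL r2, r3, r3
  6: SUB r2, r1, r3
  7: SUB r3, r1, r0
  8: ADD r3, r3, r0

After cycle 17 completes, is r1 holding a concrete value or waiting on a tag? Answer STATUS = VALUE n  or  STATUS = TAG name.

  c1: issue MUL r3<-Mul1  regs: r0:3,r1:1,r2:1,r3:Mul1
  c2: issue ADD r0<-Add1  regs: r0:Add1,r1:1,r2:1,r3:Mul1
  c3: issue ADD r2<-Add2  regs: r0:Add1,r1:1,r2:Add2,r3:Mul1
  c4: stall  regs: r0:Add1,r1:1,r2:Add2,r3:Mul1
  c5: CDB Add1=2; issue SUB r1<-Add1  regs: r0:2,r1:Add1,r2:Add2,r3:Mul1
  c6: CDB Mul1=2; stall  regs: r0:2,r1:Add1,r2:Add2,r3:2
  c7: stall  regs: r0:2,r1:Add1,r2:Add2,r3:2
  c8: stall  regs: r0:2,r1:Add1,r2:Add2,r3:2
  c9: CDB Add2=3; issue ADD r2<-Add2  regs: r0:2,r1:Add1,r2:Add2,r3:2
  c10: issue MUL r2<-Mul1  regs: r0:2,r1:Add1,r2:Mul1,r3:2
  c11: stall  regs: r0:2,r1:Add1,r2:Mul1,r3:2
  c12: CDB Add1=-2; issue SUB r2<-Add1  regs: r0:2,r1:-2,r2:Add1,r3:2
  c13: CDB Add2=6; issue SUB r3<-Add2  regs: r0:2,r1:-2,r2:Add1,r3:Add2
  c14: stall  regs: r0:2,r1:-2,r2:Add1,r3:Add2
  c15: CDB Add1=-4; issue ADD r3<-Add1  regs: r0:2,r1:-2,r2:-4,r3:Add1
  c16: CDB Add2=-4  regs: r0:2,r1:-2,r2:-4,r3:Add1
  c17: CDB Mul1=4  regs: r0:2,r1:-2,r2:-4,r3:Add1

STATUS = VALUE -2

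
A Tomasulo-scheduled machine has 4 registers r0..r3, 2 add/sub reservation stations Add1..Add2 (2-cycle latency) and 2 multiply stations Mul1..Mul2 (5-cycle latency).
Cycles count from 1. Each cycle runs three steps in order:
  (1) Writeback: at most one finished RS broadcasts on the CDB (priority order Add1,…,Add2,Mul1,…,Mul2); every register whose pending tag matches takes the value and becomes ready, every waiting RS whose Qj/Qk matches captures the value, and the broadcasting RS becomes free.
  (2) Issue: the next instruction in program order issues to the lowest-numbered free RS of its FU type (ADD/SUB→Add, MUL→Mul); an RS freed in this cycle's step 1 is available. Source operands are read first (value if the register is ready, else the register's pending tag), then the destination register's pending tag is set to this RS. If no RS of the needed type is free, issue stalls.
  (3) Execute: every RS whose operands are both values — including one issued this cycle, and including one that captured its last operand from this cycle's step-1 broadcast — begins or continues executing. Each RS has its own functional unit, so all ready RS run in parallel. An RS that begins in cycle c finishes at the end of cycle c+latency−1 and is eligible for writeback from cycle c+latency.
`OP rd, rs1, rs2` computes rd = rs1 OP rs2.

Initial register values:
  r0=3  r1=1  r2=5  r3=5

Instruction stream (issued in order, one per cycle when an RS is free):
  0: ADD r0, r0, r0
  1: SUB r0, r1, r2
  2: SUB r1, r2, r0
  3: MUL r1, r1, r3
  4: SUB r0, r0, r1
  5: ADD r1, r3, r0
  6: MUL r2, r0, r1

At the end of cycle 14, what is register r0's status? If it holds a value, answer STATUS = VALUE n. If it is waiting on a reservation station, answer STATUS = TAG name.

  c1: issue ADD r0<-Add1  regs: r0:Add1,r1:1,r2:5,r3:5
  c2: issue SUB r0<-Add2  regs: r0:Add2,r1:1,r2:5,r3:5
  c3: CDB Add1=6; issue SUB r1<-Add1  regs: r0:Add2,r1:Add1,r2:5,r3:5
  c4: CDB Add2=-4; issue MUL r1<-Mul1  regs: r0:-4,r1:Mul1,r2:5,r3:5
  c5: issue SUB r0<-Add2  regs: r0:Add2,r1:Mul1,r2:5,r3:5
  c6: CDB Add1=9; issue ADD r1<-Add1  regs: r0:Add2,r1:Add1,r2:5,r3:5
  c7: issue MUL r2<-Mul2  regs: r0:Add2,r1:Add1,r2:Mul2,r3:5
  c8: -  regs: r0:Add2,r1:Add1,r2:Mul2,r3:5
  c9: -  regs: r0:Add2,r1:Add1,r2:Mul2,r3:5
  c10: -  regs: r0:Add2,r1:Add1,r2:Mul2,r3:5
  c11: CDB Mul1=45  regs: r0:Add2,r1:Add1,r2:Mul2,r3:5
  c12: -  regs: r0:Add2,r1:Add1,r2:Mul2,r3:5
  c13: CDB Add2=-49  regs: r0:-49,r1:Add1,r2:Mul2,r3:5
  c14: -  regs: r0:-49,r1:Add1,r2:Mul2,r3:5

STATUS = VALUE -49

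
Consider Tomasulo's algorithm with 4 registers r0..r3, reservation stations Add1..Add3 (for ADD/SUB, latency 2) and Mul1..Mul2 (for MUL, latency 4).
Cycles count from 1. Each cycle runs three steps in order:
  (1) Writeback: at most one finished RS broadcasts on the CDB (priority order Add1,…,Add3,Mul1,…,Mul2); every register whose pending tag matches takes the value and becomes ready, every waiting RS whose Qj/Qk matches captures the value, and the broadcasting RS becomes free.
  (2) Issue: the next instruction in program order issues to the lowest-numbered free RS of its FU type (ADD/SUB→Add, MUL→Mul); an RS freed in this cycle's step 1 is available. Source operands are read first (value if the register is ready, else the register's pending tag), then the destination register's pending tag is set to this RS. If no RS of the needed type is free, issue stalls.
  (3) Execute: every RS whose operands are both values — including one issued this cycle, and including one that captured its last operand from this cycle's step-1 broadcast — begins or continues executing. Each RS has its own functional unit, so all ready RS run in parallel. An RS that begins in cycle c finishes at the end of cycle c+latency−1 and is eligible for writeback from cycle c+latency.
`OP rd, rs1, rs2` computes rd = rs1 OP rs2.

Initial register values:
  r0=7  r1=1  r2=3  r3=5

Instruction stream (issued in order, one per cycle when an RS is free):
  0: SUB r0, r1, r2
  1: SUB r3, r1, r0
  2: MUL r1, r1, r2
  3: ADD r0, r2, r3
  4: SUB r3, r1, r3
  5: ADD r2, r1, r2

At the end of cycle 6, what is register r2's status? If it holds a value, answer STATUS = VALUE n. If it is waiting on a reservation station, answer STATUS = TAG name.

STATUS = TAG Add3

cycle 1: issue SUB r0<-Add1 // r0:Add1,r1:1,r2:3,r3:5
cycle 2: issue SUB r3<-Add2 // r0:Add1,r1:1,r2:3,r3:Add2
cycle 3: CDB Add1=-2; issue MUL r1<-Mul1 // r0:-2,r1:Mul1,r2:3,r3:Add2
cycle 4: issue ADD r0<-Add1 // r0:Add1,r1:Mul1,r2:3,r3:Add2
cycle 5: CDB Add2=3; issue SUB r3<-Add2 // r0:Add1,r1:Mul1,r2:3,r3:Add2
cycle 6: issue ADD r2<-Add3 // r0:Add1,r1:Mul1,r2:Add3,r3:Add2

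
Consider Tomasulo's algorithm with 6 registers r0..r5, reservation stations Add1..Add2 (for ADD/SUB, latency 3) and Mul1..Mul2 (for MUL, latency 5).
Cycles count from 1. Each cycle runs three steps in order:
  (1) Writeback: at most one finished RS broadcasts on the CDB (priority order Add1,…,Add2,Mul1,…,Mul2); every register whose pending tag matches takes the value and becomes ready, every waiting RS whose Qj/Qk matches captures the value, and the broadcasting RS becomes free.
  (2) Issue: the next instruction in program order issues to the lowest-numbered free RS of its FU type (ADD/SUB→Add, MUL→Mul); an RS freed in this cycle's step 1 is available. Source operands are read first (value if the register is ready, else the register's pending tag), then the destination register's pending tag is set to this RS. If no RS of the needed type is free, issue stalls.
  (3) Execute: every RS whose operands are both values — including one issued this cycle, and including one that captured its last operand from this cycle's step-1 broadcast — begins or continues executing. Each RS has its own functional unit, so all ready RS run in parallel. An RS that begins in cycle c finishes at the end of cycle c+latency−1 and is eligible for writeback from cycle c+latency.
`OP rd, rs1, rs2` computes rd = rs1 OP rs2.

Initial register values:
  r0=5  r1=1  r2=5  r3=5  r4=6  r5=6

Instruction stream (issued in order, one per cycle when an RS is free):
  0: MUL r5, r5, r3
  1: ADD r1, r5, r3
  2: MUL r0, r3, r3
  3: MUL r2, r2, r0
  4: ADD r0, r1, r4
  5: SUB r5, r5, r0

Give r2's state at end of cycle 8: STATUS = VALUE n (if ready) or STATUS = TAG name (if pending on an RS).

STATUS = TAG Mul1

  c1: issue MUL r5<-Mul1  regs: r0:5,r1:1,r2:5,r3:5,r4:6,r5:Mul1
  c2: issue ADD r1<-Add1  regs: r0:5,r1:Add1,r2:5,r3:5,r4:6,r5:Mul1
  c3: issue MUL r0<-Mul2  regs: r0:Mul2,r1:Add1,r2:5,r3:5,r4:6,r5:Mul1
  c4: stall  regs: r0:Mul2,r1:Add1,r2:5,r3:5,r4:6,r5:Mul1
  c5: stall  regs: r0:Mul2,r1:Add1,r2:5,r3:5,r4:6,r5:Mul1
  c6: CDB Mul1=30; issue MUL r2<-Mul1  regs: r0:Mul2,r1:Add1,r2:Mul1,r3:5,r4:6,r5:30
  c7: issue ADD r0<-Add2  regs: r0:Add2,r1:Add1,r2:Mul1,r3:5,r4:6,r5:30
  c8: CDB Mul2=25; stall  regs: r0:Add2,r1:Add1,r2:Mul1,r3:5,r4:6,r5:30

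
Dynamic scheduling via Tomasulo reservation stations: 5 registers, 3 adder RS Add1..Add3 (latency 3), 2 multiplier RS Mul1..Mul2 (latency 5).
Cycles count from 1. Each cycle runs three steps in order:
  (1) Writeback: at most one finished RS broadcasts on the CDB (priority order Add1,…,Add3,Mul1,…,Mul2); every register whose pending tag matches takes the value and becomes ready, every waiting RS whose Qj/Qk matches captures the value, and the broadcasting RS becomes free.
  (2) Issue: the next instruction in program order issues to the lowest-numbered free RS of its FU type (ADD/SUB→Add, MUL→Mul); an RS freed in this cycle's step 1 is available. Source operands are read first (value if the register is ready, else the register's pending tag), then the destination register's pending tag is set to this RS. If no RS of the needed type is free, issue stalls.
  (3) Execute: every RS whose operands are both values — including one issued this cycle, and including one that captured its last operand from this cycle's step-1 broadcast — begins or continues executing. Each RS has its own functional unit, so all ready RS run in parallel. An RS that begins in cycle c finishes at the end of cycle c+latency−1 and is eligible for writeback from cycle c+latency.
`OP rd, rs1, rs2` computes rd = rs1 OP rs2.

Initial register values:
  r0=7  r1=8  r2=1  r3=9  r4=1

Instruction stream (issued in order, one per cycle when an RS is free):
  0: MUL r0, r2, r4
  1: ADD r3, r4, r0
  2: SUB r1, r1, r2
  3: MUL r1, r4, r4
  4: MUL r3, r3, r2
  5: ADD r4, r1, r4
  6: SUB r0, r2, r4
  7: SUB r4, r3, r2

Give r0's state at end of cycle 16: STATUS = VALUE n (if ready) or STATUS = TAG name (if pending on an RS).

STATUS = VALUE -1

  c1: issue MUL r0<-Mul1  regs: r0:Mul1,r1:8,r2:1,r3:9,r4:1
  c2: issue ADD r3<-Add1  regs: r0:Mul1,r1:8,r2:1,r3:Add1,r4:1
  c3: issue SUB r1<-Add2  regs: r0:Mul1,r1:Add2,r2:1,r3:Add1,r4:1
  c4: issue MUL r1<-Mul2  regs: r0:Mul1,r1:Mul2,r2:1,r3:Add1,r4:1
  c5: stall  regs: r0:Mul1,r1:Mul2,r2:1,r3:Add1,r4:1
  c6: CDB Add2=7; stall  regs: r0:Mul1,r1:Mul2,r2:1,r3:Add1,r4:1
  c7: CDB Mul1=1; issue MUL r3<-Mul1  regs: r0:1,r1:Mul2,r2:1,r3:Mul1,r4:1
  c8: issue ADD r4<-Add2  regs: r0:1,r1:Mul2,r2:1,r3:Mul1,r4:Add2
  c9: CDB Mul2=1; issue SUB r0<-Add3  regs: r0:Add3,r1:1,r2:1,r3:Mul1,r4:Add2
  c10: CDB Add1=2; issue SUB r4<-Add1  regs: r0:Add3,r1:1,r2:1,r3:Mul1,r4:Add1
  c11: -  regs: r0:Add3,r1:1,r2:1,r3:Mul1,r4:Add1
  c12: CDB Add2=2  regs: r0:Add3,r1:1,r2:1,r3:Mul1,r4:Add1
  c13: -  regs: r0:Add3,r1:1,r2:1,r3:Mul1,r4:Add1
  c14: -  regs: r0:Add3,r1:1,r2:1,r3:Mul1,r4:Add1
  c15: CDB Add3=-1  regs: r0:-1,r1:1,r2:1,r3:Mul1,r4:Add1
  c16: CDB Mul1=2  regs: r0:-1,r1:1,r2:1,r3:2,r4:Add1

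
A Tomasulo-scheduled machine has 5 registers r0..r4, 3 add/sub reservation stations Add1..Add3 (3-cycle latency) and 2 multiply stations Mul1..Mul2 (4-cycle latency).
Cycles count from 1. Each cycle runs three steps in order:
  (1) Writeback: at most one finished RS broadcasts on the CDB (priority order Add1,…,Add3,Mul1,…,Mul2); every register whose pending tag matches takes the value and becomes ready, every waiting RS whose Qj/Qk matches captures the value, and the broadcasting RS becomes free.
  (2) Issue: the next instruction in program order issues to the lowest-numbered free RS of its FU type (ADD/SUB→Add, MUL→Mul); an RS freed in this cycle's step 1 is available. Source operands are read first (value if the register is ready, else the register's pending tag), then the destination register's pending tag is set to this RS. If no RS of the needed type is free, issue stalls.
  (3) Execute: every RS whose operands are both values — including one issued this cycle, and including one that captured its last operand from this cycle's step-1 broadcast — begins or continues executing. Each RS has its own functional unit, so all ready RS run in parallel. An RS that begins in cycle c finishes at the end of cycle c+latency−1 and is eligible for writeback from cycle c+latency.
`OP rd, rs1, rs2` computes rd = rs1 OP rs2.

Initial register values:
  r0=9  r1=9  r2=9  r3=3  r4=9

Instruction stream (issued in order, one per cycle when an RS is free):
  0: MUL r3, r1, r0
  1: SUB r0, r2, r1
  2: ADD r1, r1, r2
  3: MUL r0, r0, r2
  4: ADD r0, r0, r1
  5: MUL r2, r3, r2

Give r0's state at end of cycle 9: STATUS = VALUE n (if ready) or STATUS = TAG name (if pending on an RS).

STATUS = TAG Add1

  c1: issue MUL r3<-Mul1  regs: r0:9,r1:9,r2:9,r3:Mul1,r4:9
  c2: issue SUB r0<-Add1  regs: r0:Add1,r1:9,r2:9,r3:Mul1,r4:9
  c3: issue ADD r1<-Add2  regs: r0:Add1,r1:Add2,r2:9,r3:Mul1,r4:9
  c4: issue MUL r0<-Mul2  regs: r0:Mul2,r1:Add2,r2:9,r3:Mul1,r4:9
  c5: CDB Add1=0; issue ADD r0<-Add1  regs: r0:Add1,r1:Add2,r2:9,r3:Mul1,r4:9
  c6: CDB Add2=18; stall  regs: r0:Add1,r1:18,r2:9,r3:Mul1,r4:9
  c7: CDB Mul1=81; issue MUL r2<-Mul1  regs: r0:Add1,r1:18,r2:Mul1,r3:81,r4:9
  c8: -  regs: r0:Add1,r1:18,r2:Mul1,r3:81,r4:9
  c9: CDB Mul2=0  regs: r0:Add1,r1:18,r2:Mul1,r3:81,r4:9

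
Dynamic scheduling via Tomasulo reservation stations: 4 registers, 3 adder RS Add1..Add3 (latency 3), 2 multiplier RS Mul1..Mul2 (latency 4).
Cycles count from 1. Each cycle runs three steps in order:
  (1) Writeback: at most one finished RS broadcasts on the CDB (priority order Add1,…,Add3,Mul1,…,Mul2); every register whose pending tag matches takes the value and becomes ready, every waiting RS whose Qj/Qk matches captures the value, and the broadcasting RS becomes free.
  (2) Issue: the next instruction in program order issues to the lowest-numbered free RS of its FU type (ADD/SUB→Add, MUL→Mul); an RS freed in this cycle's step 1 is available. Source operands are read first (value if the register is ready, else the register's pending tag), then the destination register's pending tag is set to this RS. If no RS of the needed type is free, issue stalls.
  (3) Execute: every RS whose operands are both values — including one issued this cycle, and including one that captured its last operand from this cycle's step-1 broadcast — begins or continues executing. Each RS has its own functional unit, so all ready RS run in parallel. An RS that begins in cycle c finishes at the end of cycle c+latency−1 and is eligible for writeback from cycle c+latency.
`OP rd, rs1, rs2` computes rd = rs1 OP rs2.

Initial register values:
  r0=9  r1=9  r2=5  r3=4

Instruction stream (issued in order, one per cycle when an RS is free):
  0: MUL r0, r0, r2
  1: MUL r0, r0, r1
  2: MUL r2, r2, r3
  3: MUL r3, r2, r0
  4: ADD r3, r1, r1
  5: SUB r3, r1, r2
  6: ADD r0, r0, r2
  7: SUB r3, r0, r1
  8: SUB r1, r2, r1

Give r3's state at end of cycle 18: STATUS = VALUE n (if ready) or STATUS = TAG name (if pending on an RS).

STATUS = VALUE 416

c1: issue MUL r0<-Mul1 | r0:Mul1,r1:9,r2:5,r3:4
c2: issue MUL r0<-Mul2 | r0:Mul2,r1:9,r2:5,r3:4
c3: stall | r0:Mul2,r1:9,r2:5,r3:4
c4: stall | r0:Mul2,r1:9,r2:5,r3:4
c5: CDB Mul1=45; issue MUL r2<-Mul1 | r0:Mul2,r1:9,r2:Mul1,r3:4
c6: stall | r0:Mul2,r1:9,r2:Mul1,r3:4
c7: stall | r0:Mul2,r1:9,r2:Mul1,r3:4
c8: stall | r0:Mul2,r1:9,r2:Mul1,r3:4
c9: CDB Mul1=20; issue MUL r3<-Mul1 | r0:Mul2,r1:9,r2:20,r3:Mul1
c10: CDB Mul2=405; issue ADD r3<-Add1 | r0:405,r1:9,r2:20,r3:Add1
c11: issue SUB r3<-Add2 | r0:405,r1:9,r2:20,r3:Add2
c12: issue ADD r0<-Add3 | r0:Add3,r1:9,r2:20,r3:Add2
c13: CDB Add1=18; issue SUB r3<-Add1 | r0:Add3,r1:9,r2:20,r3:Add1
c14: CDB Add2=-11; issue SUB r1<-Add2 | r0:Add3,r1:Add2,r2:20,r3:Add1
c15: CDB Add3=425 | r0:425,r1:Add2,r2:20,r3:Add1
c16: CDB Mul1=8100 | r0:425,r1:Add2,r2:20,r3:Add1
c17: CDB Add2=11 | r0:425,r1:11,r2:20,r3:Add1
c18: CDB Add1=416 | r0:425,r1:11,r2:20,r3:416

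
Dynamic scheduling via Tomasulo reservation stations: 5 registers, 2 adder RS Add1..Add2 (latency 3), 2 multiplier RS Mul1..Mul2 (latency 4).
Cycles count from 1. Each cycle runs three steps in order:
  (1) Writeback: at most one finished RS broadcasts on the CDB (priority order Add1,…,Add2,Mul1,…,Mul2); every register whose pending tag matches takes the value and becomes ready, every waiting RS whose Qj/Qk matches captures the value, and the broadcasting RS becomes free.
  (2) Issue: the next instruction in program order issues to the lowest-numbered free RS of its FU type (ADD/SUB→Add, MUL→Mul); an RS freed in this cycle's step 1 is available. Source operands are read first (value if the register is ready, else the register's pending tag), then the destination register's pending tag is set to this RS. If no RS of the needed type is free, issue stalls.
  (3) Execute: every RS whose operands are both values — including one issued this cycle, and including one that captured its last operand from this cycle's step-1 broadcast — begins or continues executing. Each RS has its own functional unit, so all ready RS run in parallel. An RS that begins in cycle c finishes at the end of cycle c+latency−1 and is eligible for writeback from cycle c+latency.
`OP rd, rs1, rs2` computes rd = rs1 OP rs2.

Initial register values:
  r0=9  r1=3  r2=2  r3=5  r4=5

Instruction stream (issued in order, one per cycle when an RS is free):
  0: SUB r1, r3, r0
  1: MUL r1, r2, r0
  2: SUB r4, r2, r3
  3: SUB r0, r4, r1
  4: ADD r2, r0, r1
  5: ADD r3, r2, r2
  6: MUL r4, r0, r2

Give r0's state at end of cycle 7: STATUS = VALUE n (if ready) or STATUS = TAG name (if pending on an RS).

STATUS = TAG Add1

  c1: issue SUB r1<-Add1  regs: r0:9,r1:Add1,r2:2,r3:5,r4:5
  c2: issue MUL r1<-Mul1  regs: r0:9,r1:Mul1,r2:2,r3:5,r4:5
  c3: issue SUB r4<-Add2  regs: r0:9,r1:Mul1,r2:2,r3:5,r4:Add2
  c4: CDB Add1=-4; issue SUB r0<-Add1  regs: r0:Add1,r1:Mul1,r2:2,r3:5,r4:Add2
  c5: stall  regs: r0:Add1,r1:Mul1,r2:2,r3:5,r4:Add2
  c6: CDB Add2=-3; issue ADD r2<-Add2  regs: r0:Add1,r1:Mul1,r2:Add2,r3:5,r4:-3
  c7: CDB Mul1=18; stall  regs: r0:Add1,r1:18,r2:Add2,r3:5,r4:-3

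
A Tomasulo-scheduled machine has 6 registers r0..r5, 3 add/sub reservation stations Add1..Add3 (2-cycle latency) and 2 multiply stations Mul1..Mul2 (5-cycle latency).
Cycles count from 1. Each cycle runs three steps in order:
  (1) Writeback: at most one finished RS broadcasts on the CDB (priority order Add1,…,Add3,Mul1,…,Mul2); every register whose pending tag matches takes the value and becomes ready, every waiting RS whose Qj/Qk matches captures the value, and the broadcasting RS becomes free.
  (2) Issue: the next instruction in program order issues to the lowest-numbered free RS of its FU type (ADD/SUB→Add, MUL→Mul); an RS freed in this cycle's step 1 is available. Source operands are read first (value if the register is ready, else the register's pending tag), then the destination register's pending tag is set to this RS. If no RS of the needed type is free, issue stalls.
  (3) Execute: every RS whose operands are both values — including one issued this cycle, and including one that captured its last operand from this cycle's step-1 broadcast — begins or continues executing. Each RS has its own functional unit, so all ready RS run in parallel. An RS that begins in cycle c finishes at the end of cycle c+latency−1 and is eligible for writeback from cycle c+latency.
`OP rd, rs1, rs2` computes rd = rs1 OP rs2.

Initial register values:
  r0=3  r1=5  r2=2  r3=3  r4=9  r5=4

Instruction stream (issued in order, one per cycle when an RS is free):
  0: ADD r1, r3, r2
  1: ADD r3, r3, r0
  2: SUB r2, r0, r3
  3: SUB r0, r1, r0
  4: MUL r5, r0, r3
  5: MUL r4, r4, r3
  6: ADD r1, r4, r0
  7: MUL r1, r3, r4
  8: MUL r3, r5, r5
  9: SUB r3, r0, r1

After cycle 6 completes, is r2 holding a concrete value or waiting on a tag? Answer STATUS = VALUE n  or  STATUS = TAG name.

STATUS = VALUE -3

c1: issue ADD r1<-Add1 | r0:3,r1:Add1,r2:2,r3:3,r4:9,r5:4
c2: issue ADD r3<-Add2 | r0:3,r1:Add1,r2:2,r3:Add2,r4:9,r5:4
c3: CDB Add1=5; issue SUB r2<-Add1 | r0:3,r1:5,r2:Add1,r3:Add2,r4:9,r5:4
c4: CDB Add2=6; issue SUB r0<-Add2 | r0:Add2,r1:5,r2:Add1,r3:6,r4:9,r5:4
c5: issue MUL r5<-Mul1 | r0:Add2,r1:5,r2:Add1,r3:6,r4:9,r5:Mul1
c6: CDB Add1=-3; issue MUL r4<-Mul2 | r0:Add2,r1:5,r2:-3,r3:6,r4:Mul2,r5:Mul1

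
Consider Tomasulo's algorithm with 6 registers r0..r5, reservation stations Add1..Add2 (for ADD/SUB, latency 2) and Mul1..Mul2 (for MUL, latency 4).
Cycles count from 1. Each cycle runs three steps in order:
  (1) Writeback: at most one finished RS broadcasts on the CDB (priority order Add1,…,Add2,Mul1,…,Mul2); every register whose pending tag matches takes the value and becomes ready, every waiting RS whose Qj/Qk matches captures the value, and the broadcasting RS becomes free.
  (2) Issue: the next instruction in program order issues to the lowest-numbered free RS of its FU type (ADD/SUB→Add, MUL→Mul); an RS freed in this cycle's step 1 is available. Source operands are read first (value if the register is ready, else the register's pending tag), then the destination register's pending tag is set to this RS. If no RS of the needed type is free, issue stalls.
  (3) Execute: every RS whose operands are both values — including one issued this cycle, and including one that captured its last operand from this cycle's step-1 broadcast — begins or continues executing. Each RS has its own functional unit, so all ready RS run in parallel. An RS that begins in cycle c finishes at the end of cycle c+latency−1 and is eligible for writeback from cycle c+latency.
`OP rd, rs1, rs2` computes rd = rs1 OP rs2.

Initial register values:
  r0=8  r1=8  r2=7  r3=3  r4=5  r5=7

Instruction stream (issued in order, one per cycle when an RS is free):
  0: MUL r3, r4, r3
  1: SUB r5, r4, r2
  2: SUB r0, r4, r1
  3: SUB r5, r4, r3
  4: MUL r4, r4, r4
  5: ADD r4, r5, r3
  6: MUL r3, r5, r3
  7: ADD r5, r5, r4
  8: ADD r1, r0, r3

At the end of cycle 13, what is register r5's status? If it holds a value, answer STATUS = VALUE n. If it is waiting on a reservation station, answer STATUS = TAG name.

  c1: issue MUL r3<-Mul1  regs: r0:8,r1:8,r2:7,r3:Mul1,r4:5,r5:7
  c2: issue SUB r5<-Add1  regs: r0:8,r1:8,r2:7,r3:Mul1,r4:5,r5:Add1
  c3: issue SUB r0<-Add2  regs: r0:Add2,r1:8,r2:7,r3:Mul1,r4:5,r5:Add1
  c4: CDB Add1=-2; issue SUB r5<-Add1  regs: r0:Add2,r1:8,r2:7,r3:Mul1,r4:5,r5:Add1
  c5: CDB Add2=-3; issue MUL r4<-Mul2  regs: r0:-3,r1:8,r2:7,r3:Mul1,r4:Mul2,r5:Add1
  c6: CDB Mul1=15; issue ADD r4<-Add2  regs: r0:-3,r1:8,r2:7,r3:15,r4:Add2,r5:Add1
  c7: issue MUL r3<-Mul1  regs: r0:-3,r1:8,r2:7,r3:Mul1,r4:Add2,r5:Add1
  c8: CDB Add1=-10; issue ADD r5<-Add1  regs: r0:-3,r1:8,r2:7,r3:Mul1,r4:Add2,r5:Add1
  c9: CDB Mul2=25; stall  regs: r0:-3,r1:8,r2:7,r3:Mul1,r4:Add2,r5:Add1
  c10: CDB Add2=5; issue ADD r1<-Add2  regs: r0:-3,r1:Add2,r2:7,r3:Mul1,r4:5,r5:Add1
  c11: -  regs: r0:-3,r1:Add2,r2:7,r3:Mul1,r4:5,r5:Add1
  c12: CDB Add1=-5  regs: r0:-3,r1:Add2,r2:7,r3:Mul1,r4:5,r5:-5
  c13: CDB Mul1=-150  regs: r0:-3,r1:Add2,r2:7,r3:-150,r4:5,r5:-5

STATUS = VALUE -5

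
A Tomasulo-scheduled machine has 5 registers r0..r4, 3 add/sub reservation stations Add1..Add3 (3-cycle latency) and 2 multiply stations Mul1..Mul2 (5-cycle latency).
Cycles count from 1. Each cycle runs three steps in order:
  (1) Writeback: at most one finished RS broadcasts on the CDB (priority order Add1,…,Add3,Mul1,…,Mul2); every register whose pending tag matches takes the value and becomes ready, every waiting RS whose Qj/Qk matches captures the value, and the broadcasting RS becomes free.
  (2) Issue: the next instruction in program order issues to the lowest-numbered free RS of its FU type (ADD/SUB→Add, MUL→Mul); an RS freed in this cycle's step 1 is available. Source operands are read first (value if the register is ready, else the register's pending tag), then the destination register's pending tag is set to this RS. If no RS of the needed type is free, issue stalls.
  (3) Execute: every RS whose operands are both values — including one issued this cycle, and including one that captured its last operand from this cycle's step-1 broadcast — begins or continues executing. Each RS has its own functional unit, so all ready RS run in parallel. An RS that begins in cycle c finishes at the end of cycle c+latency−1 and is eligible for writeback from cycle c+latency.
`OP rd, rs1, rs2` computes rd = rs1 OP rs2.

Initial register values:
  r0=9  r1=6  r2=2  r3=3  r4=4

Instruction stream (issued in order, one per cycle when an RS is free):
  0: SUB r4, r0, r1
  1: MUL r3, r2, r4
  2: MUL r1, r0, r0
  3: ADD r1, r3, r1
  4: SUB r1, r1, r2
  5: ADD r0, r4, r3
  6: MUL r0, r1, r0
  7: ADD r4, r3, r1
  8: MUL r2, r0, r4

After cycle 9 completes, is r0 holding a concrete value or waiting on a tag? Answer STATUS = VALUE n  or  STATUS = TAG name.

cycle 1: issue SUB r4<-Add1 // r0:9,r1:6,r2:2,r3:3,r4:Add1
cycle 2: issue MUL r3<-Mul1 // r0:9,r1:6,r2:2,r3:Mul1,r4:Add1
cycle 3: issue MUL r1<-Mul2 // r0:9,r1:Mul2,r2:2,r3:Mul1,r4:Add1
cycle 4: CDB Add1=3; issue ADD r1<-Add1 // r0:9,r1:Add1,r2:2,r3:Mul1,r4:3
cycle 5: issue SUB r1<-Add2 // r0:9,r1:Add2,r2:2,r3:Mul1,r4:3
cycle 6: issue ADD r0<-Add3 // r0:Add3,r1:Add2,r2:2,r3:Mul1,r4:3
cycle 7: stall // r0:Add3,r1:Add2,r2:2,r3:Mul1,r4:3
cycle 8: CDB Mul2=81; issue MUL r0<-Mul2 // r0:Mul2,r1:Add2,r2:2,r3:Mul1,r4:3
cycle 9: CDB Mul1=6; stall // r0:Mul2,r1:Add2,r2:2,r3:6,r4:3

STATUS = TAG Mul2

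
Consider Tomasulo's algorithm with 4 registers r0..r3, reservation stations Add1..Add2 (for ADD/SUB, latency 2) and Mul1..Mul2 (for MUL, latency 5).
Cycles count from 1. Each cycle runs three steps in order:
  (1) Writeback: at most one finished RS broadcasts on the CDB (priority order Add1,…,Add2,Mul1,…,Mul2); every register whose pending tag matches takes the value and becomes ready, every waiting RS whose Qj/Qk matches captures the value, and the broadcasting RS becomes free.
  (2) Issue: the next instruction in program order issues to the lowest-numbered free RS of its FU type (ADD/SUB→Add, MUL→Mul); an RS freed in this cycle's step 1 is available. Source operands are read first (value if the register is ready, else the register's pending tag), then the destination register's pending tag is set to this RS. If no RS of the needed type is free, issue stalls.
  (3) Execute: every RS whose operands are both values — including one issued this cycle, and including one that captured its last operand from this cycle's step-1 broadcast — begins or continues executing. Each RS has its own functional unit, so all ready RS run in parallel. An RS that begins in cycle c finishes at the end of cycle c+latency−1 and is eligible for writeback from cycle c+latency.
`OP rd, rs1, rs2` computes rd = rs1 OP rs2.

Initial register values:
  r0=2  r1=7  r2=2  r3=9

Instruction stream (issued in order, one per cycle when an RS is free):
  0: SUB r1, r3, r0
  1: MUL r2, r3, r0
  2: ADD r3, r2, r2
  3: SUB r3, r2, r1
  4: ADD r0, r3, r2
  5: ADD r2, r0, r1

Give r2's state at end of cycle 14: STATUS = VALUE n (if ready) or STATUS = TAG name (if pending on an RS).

cycle 1: issue SUB r1<-Add1 // r0:2,r1:Add1,r2:2,r3:9
cycle 2: issue MUL r2<-Mul1 // r0:2,r1:Add1,r2:Mul1,r3:9
cycle 3: CDB Add1=7; issue ADD r3<-Add1 // r0:2,r1:7,r2:Mul1,r3:Add1
cycle 4: issue SUB r3<-Add2 // r0:2,r1:7,r2:Mul1,r3:Add2
cycle 5: stall // r0:2,r1:7,r2:Mul1,r3:Add2
cycle 6: stall // r0:2,r1:7,r2:Mul1,r3:Add2
cycle 7: CDB Mul1=18; stall // r0:2,r1:7,r2:18,r3:Add2
cycle 8: stall // r0:2,r1:7,r2:18,r3:Add2
cycle 9: CDB Add1=36; issue ADD r0<-Add1 // r0:Add1,r1:7,r2:18,r3:Add2
cycle 10: CDB Add2=11; issue ADD r2<-Add2 // r0:Add1,r1:7,r2:Add2,r3:11
cycle 11: - // r0:Add1,r1:7,r2:Add2,r3:11
cycle 12: CDB Add1=29 // r0:29,r1:7,r2:Add2,r3:11
cycle 13: - // r0:29,r1:7,r2:Add2,r3:11
cycle 14: CDB Add2=36 // r0:29,r1:7,r2:36,r3:11

STATUS = VALUE 36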